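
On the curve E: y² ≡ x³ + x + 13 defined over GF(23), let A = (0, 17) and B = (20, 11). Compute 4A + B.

(20, 12)

First 4A:
Double-and-add on 4 = (100)₂. Start with A = (0, 17) for the leading 1-bit.
double: tangent at (0, 17): λ = (3·0² + 1)/(2·17) ≡ 1/11. 11⁻¹ ≡ 21 (mod 23), so λ ≡ 1·21 ≡ 21.
  x = λ² - 0 - 0 = 441 - 0 ≡ 4; y = λ·(0 - 4) - 17 ≡ 14. → (4, 14)
double: tangent at (4, 14): λ = (3·4² + 1)/(2·14) ≡ 3/5. 5⁻¹ ≡ 14 (mod 23) since 5·14 = 70 ≡ 1, so λ ≡ 3·14 ≡ 19.
  x = λ² - 4 - 4 = 361 - 8 ≡ 8; y = λ·(4 - 8) - 14 ≡ 2. → (8, 2)
4A = (8, 2).
Finally 4A + B:
(8, 2) + (20, 11). λ = (11 - 2)/(20 - 8) ≡ 9/12 mod 23. 12⁻¹ ≡ 2 (mod 23), so λ ≡ 18.
  x = λ² - 8 - 20 = 324 - 28 ≡ 20; y = λ·(8 - 20) - 2 ≡ 12. → (20, 12)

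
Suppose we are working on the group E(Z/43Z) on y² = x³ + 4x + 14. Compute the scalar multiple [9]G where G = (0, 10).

(32, 12)

Double-and-add on 9 = (1001)₂. Start with G = (0, 10) for the leading 1-bit.
double: tangent at (0, 10): λ = (3·0² + 4)/(2·10) ≡ 4/20. 20⁻¹ ≡ 28 (mod 43), so λ ≡ 4·28 ≡ 26.
  x = λ² - 0 - 0 = 676 - 0 ≡ 31; y = λ·(0 - 31) - 10 ≡ 1. → (31, 1)
double: tangent at (31, 1): λ = (3·31² + 4)/(2·1) ≡ 6/2. 2⁻¹ ≡ 22 (mod 43), so λ ≡ 6·22 ≡ 3.
  x = λ² - 31 - 31 = 9 - 62 ≡ 33; y = λ·(31 - 33) - 1 ≡ 36. → (33, 36)
double: tangent at (33, 36): λ = (3·33² + 4)/(2·36) ≡ 3/29. 29⁻¹ ≡ 3 (mod 43), so λ ≡ 3·3 ≡ 9.
  x = λ² - 33 - 33 = 81 - 66 ≡ 15; y = λ·(33 - 15) - 36 ≡ 40. → (15, 40)
add G: (15, 40) + (0, 10). λ = (10 - 40)/(0 - 15) ≡ 13/28 mod 43. 28⁻¹ ≡ 20 (mod 43), so λ ≡ 2.
  x = λ² - 15 - 0 = 4 - 15 ≡ 32; y = λ·(15 - 32) - 40 ≡ 12. → (32, 12)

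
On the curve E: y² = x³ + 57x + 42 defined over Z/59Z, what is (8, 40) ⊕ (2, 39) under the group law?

(31, 25)

(8, 40) + (2, 39). λ = (39 - 40)/(2 - 8) ≡ 58/53 mod 59. 53⁻¹ ≡ 49 (mod 59), so λ ≡ 10.
  x = λ² - 8 - 2 = 100 - 10 ≡ 31; y = λ·(8 - 31) - 40 ≡ 25. → (31, 25)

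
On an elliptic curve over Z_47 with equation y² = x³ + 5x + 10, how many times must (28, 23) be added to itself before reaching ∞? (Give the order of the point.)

11

2P: tangent at (28, 23): λ = (3·28² + 5)/(2·23) ≡ 7/46. 46⁻¹ ≡ 46 (mod 47), so λ ≡ 7·46 ≡ 40.
  x = λ² - 28 - 28 = 1600 - 56 ≡ 40; y = λ·(28 - 40) - 23 ≡ 14. → (40, 14)
3P: (40, 14) + (28, 23). λ = (23 - 14)/(28 - 40) ≡ 9/35 mod 47. 35⁻¹ ≡ 43 (mod 47), so λ ≡ 11.
  x = λ² - 40 - 28 = 121 - 68 ≡ 6; y = λ·(40 - 6) - 14 ≡ 31. → (6, 31)
4P: (6, 31) + (28, 23). λ = (23 - 31)/(28 - 6) ≡ 39/22 mod 47. 22⁻¹ ≡ 15 (mod 47), so λ ≡ 21.
  x = λ² - 6 - 28 = 441 - 34 ≡ 31; y = λ·(6 - 31) - 31 ≡ 8. → (31, 8)
5P: (31, 8) + (28, 23). λ = (23 - 8)/(28 - 31) ≡ 15/44 mod 47. 44⁻¹ ≡ 31 (mod 47) since 44·31 = 1364 ≡ 1, so λ ≡ 42.
  x = λ² - 31 - 28 = 1764 - 59 ≡ 13; y = λ·(31 - 13) - 8 ≡ 43. → (13, 43)
6P: (13, 43) + (28, 23). λ = (23 - 43)/(28 - 13) ≡ 27/15 mod 47. 15⁻¹ ≡ 22 (mod 47) since 15·22 = 330 ≡ 1, so λ ≡ 30.
  x = λ² - 13 - 28 = 900 - 41 ≡ 13; y = λ·(13 - 13) - 43 ≡ 4. → (13, 4)
7P: (13, 4) + (28, 23). λ = (23 - 4)/(28 - 13) ≡ 19/15 mod 47. 15⁻¹ ≡ 22 (mod 47) since 15·22 = 330 ≡ 1, so λ ≡ 42.
  x = λ² - 13 - 28 = 1764 - 41 ≡ 31; y = λ·(13 - 31) - 4 ≡ 39. → (31, 39)
8P: (31, 39) + (28, 23). λ = (23 - 39)/(28 - 31) ≡ 31/44 mod 47. 44⁻¹ ≡ 31 (mod 47), so λ ≡ 21.
  x = λ² - 31 - 28 = 441 - 59 ≡ 6; y = λ·(31 - 6) - 39 ≡ 16. → (6, 16)
9P: (6, 16) + (28, 23). λ = (23 - 16)/(28 - 6) ≡ 7/22 mod 47. 22⁻¹ ≡ 15 (mod 47), so λ ≡ 11.
  x = λ² - 6 - 28 = 121 - 34 ≡ 40; y = λ·(6 - 40) - 16 ≡ 33. → (40, 33)
10P: (40, 33) + (28, 23). λ = (23 - 33)/(28 - 40) ≡ 37/35 mod 47. 35⁻¹ ≡ 43 (mod 47), so λ ≡ 40.
  x = λ² - 40 - 28 = 1600 - 68 ≡ 28; y = λ·(40 - 28) - 33 ≡ 24. → (28, 24)
11P: (28, 24) + (28, 23): same x and y₁ ≡ -y₂, so the sum is ∞.
11P = ∞, so the order is 11.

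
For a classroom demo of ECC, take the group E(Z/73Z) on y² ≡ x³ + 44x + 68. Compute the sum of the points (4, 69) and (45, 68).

(4, 69) + (45, 68). λ = (68 - 69)/(45 - 4) ≡ 72/41 mod 73. 41⁻¹ ≡ 57 (mod 73) since 41·57 = 2337 ≡ 1, so λ ≡ 16.
  x = λ² - 4 - 45 = 256 - 49 ≡ 61; y = λ·(4 - 61) - 69 ≡ 41. → (61, 41)

(61, 41)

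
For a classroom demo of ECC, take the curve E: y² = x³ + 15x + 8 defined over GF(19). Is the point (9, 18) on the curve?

no

y² = 18² ≡ 1; x³ + 15x + 8 = 872 ≡ 17 (mod 19). 1 ≠ 17.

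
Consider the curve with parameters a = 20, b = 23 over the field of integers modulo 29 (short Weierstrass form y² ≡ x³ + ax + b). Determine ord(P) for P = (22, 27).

2P: tangent at (22, 27): λ = (3·22² + 20)/(2·27) ≡ 22/25. 25⁻¹ ≡ 7 (mod 29), so λ ≡ 22·7 ≡ 9.
  x = λ² - 22 - 22 = 81 - 44 ≡ 8; y = λ·(22 - 8) - 27 ≡ 12. → (8, 12)
3P: (8, 12) + (22, 27). λ = (27 - 12)/(22 - 8) ≡ 15/14 mod 29. 14⁻¹ ≡ 27 (mod 29), so λ ≡ 28.
  x = λ² - 8 - 22 = 784 - 30 ≡ 0; y = λ·(8 - 0) - 12 ≡ 9. → (0, 9)
4P: (0, 9) + (22, 27). λ = (27 - 9)/(22 - 0) ≡ 18/22 mod 29. 22⁻¹ ≡ 4 (mod 29), so λ ≡ 14.
  x = λ² - 0 - 22 = 196 - 22 ≡ 0; y = λ·(0 - 0) - 9 ≡ 20. → (0, 20)
5P: (0, 20) + (22, 27). λ = (27 - 20)/(22 - 0) ≡ 7/22 mod 29. 22⁻¹ ≡ 4 (mod 29) since 22·4 = 88 ≡ 1, so λ ≡ 28.
  x = λ² - 0 - 22 = 784 - 22 ≡ 8; y = λ·(0 - 8) - 20 ≡ 17. → (8, 17)
6P: (8, 17) + (22, 27). λ = (27 - 17)/(22 - 8) ≡ 10/14 mod 29. 14⁻¹ ≡ 27 (mod 29), so λ ≡ 9.
  x = λ² - 8 - 22 = 81 - 30 ≡ 22; y = λ·(8 - 22) - 17 ≡ 2. → (22, 2)
7P: (22, 2) + (22, 27): same x and y₁ ≡ -y₂, so the sum is the point at infinity.
7P = the point at infinity, so the order is 7.

7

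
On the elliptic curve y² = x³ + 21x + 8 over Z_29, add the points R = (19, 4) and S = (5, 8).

(19, 4) + (5, 8). λ = (8 - 4)/(5 - 19) ≡ 4/15 mod 29. 15⁻¹ ≡ 2 (mod 29), so λ ≡ 8.
  x = λ² - 19 - 5 = 64 - 24 ≡ 11; y = λ·(19 - 11) - 4 ≡ 2. → (11, 2)

(11, 2)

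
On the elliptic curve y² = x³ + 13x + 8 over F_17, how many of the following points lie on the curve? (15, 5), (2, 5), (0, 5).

(15, 5): 5² ≡ 8, rhs ≡ 8 → on.
(2, 5): 5² ≡ 8, rhs ≡ 8 → on.
(0, 5): 5² ≡ 8, rhs ≡ 8 → on.

3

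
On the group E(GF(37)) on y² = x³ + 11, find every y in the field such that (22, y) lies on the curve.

15, 22

x³ + 0x + 11 = 10659 ≡ 3 (mod 37).
Square roots of 3 mod 37: 15 and 22 (since 15² = 225 ≡ 3).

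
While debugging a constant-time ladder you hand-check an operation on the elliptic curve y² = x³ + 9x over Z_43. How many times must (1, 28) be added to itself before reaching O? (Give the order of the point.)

2P: tangent at (1, 28): λ = (3·1² + 9)/(2·28) ≡ 12/13. 13⁻¹ ≡ 10 (mod 43) since 13·10 = 130 ≡ 1, so λ ≡ 12·10 ≡ 34.
  x = λ² - 1 - 1 = 1156 - 2 ≡ 36; y = λ·(1 - 36) - 28 ≡ 29. → (36, 29)
3P: (36, 29) + (1, 28). λ = (28 - 29)/(1 - 36) ≡ 42/8 mod 43. 8⁻¹ ≡ 27 (mod 43), so λ ≡ 16.
  x = λ² - 36 - 1 = 256 - 37 ≡ 4; y = λ·(36 - 4) - 29 ≡ 10. → (4, 10)
4P: (4, 10) + (1, 28). λ = (28 - 10)/(1 - 4) ≡ 18/40 mod 43. 40⁻¹ ≡ 14 (mod 43) since 40·14 = 560 ≡ 1, so λ ≡ 37.
  x = λ² - 4 - 1 = 1369 - 5 ≡ 31; y = λ·(4 - 31) - 10 ≡ 23. → (31, 23)
5P: (31, 23) + (1, 28). λ = (28 - 23)/(1 - 31) ≡ 5/13 mod 43. 13⁻¹ ≡ 10 (mod 43), so λ ≡ 7.
  x = λ² - 31 - 1 = 49 - 32 ≡ 17; y = λ·(31 - 17) - 23 ≡ 32. → (17, 32)
6P: (17, 32) + (1, 28). λ = (28 - 32)/(1 - 17) ≡ 39/27 mod 43. 27⁻¹ ≡ 8 (mod 43), so λ ≡ 11.
  x = λ² - 17 - 1 = 121 - 18 ≡ 17; y = λ·(17 - 17) - 32 ≡ 11. → (17, 11)
7P: (17, 11) + (1, 28). λ = (28 - 11)/(1 - 17) ≡ 17/27 mod 43. 27⁻¹ ≡ 8 (mod 43) since 27·8 = 216 ≡ 1, so λ ≡ 7.
  x = λ² - 17 - 1 = 49 - 18 ≡ 31; y = λ·(17 - 31) - 11 ≡ 20. → (31, 20)
8P: (31, 20) + (1, 28). λ = (28 - 20)/(1 - 31) ≡ 8/13 mod 43. 13⁻¹ ≡ 10 (mod 43), so λ ≡ 37.
  x = λ² - 31 - 1 = 1369 - 32 ≡ 4; y = λ·(31 - 4) - 20 ≡ 33. → (4, 33)
9P: (4, 33) + (1, 28). λ = (28 - 33)/(1 - 4) ≡ 38/40 mod 43. 40⁻¹ ≡ 14 (mod 43) since 40·14 = 560 ≡ 1, so λ ≡ 16.
  x = λ² - 4 - 1 = 256 - 5 ≡ 36; y = λ·(4 - 36) - 33 ≡ 14. → (36, 14)
10P: (36, 14) + (1, 28). λ = (28 - 14)/(1 - 36) ≡ 14/8 mod 43. 8⁻¹ ≡ 27 (mod 43), so λ ≡ 34.
  x = λ² - 36 - 1 = 1156 - 37 ≡ 1; y = λ·(36 - 1) - 14 ≡ 15. → (1, 15)
11P: (1, 15) + (1, 28): same x and y₁ ≡ -y₂, so the sum is O.
11P = O, so the order is 11.

11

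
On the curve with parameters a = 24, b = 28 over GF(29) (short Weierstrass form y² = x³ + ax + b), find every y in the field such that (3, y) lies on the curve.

x³ + 24x + 28 = 127 ≡ 11 (mod 29).
11 is a non-residue mod 29; no y exists.

none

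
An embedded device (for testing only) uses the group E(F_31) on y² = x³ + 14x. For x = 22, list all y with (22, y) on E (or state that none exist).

none

x³ + 14x + 0 = 10956 ≡ 13 (mod 31).
13 is a non-residue mod 31; no y exists.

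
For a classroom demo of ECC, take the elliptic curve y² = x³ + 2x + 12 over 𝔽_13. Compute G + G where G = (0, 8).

(12, 10)

tangent at (0, 8): λ = (3·0² + 2)/(2·8) ≡ 2/3. 3⁻¹ ≡ 9 (mod 13), so λ ≡ 2·9 ≡ 5.
  x = λ² - 0 - 0 = 25 - 0 ≡ 12; y = λ·(0 - 12) - 8 ≡ 10. → (12, 10)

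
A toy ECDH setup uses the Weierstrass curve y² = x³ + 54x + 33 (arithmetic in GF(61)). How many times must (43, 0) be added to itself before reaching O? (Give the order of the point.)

2

2P: (43, 0) + (43, 0): same x and y₁ ≡ -y₂, so the sum is O.
2P = O, so the order is 2.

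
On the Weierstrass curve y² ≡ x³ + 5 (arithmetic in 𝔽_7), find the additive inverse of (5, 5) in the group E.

-(5, 5) = (5, -5 mod 7) = (5, 2).

(5, 2)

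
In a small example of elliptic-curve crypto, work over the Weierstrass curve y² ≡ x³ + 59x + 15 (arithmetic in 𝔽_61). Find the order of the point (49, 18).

2P: tangent at (49, 18): λ = (3·49² + 59)/(2·18) ≡ 3/36. 36⁻¹ ≡ 39 (mod 61), so λ ≡ 3·39 ≡ 56.
  x = λ² - 49 - 49 = 3136 - 98 ≡ 49; y = λ·(49 - 49) - 18 ≡ 43. → (49, 43)
3P: (49, 43) + (49, 18): same x and y₁ ≡ -y₂, so the sum is ∞.
3P = ∞, so the order is 3.

3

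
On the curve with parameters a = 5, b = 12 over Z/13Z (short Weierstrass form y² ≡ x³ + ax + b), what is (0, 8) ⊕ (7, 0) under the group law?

(2, 11)

(0, 8) + (7, 0). λ = (0 - 8)/(7 - 0) ≡ 5/7 mod 13. 7⁻¹ ≡ 2 (mod 13), so λ ≡ 10.
  x = λ² - 0 - 7 = 100 - 7 ≡ 2; y = λ·(0 - 2) - 8 ≡ 11. → (2, 11)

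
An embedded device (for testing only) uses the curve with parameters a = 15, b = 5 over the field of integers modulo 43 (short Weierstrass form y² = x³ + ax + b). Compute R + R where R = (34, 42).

(18, 1)

tangent at (34, 42): λ = (3·34² + 15)/(2·42) ≡ 0/41. 41⁻¹ ≡ 21 (mod 43) since 41·21 = 861 ≡ 1, so λ ≡ 0·21 ≡ 0.
  x = λ² - 34 - 34 = 0 - 68 ≡ 18; y = λ·(34 - 18) - 42 ≡ 1. → (18, 1)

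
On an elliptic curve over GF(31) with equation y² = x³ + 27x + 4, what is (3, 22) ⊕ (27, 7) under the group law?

(3, 22) + (27, 7). λ = (7 - 22)/(27 - 3) ≡ 16/24 mod 31. 24⁻¹ ≡ 22 (mod 31) since 24·22 = 528 ≡ 1, so λ ≡ 11.
  x = λ² - 3 - 27 = 121 - 30 ≡ 29; y = λ·(3 - 29) - 22 ≡ 2. → (29, 2)

(29, 2)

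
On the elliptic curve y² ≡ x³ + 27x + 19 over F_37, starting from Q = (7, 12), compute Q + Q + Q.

(14, 12)

Repeated addition: build up to 3Q.
2Q: tangent at (7, 12): λ = (3·7² + 27)/(2·12) ≡ 26/24. 24⁻¹ ≡ 17 (mod 37), so λ ≡ 26·17 ≡ 35.
  x = λ² - 7 - 7 = 1225 - 14 ≡ 27; y = λ·(7 - 27) - 12 ≡ 28. → (27, 28)
3Q: (27, 28) + (7, 12). λ = (12 - 28)/(7 - 27) ≡ 21/17 mod 37. 17⁻¹ ≡ 24 (mod 37), so λ ≡ 23.
  x = λ² - 27 - 7 = 529 - 34 ≡ 14; y = λ·(27 - 14) - 28 ≡ 12. → (14, 12)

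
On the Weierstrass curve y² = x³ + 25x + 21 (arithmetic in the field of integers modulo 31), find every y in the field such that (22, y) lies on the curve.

11, 20

x³ + 25x + 21 = 11219 ≡ 28 (mod 31).
Square roots of 28 mod 31: 11 and 20 (since 11² = 121 ≡ 28).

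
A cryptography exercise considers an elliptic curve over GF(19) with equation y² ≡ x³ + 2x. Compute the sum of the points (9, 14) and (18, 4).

(12, 2)

(9, 14) + (18, 4). λ = (4 - 14)/(18 - 9) ≡ 9/9 mod 19. 9⁻¹ ≡ 17 (mod 19) since 9·17 = 153 ≡ 1, so λ ≡ 1.
  x = λ² - 9 - 18 = 1 - 27 ≡ 12; y = λ·(9 - 12) - 14 ≡ 2. → (12, 2)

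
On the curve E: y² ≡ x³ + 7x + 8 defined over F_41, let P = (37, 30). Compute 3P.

Repeated addition: build up to 3P.
2P: tangent at (37, 30): λ = (3·37² + 7)/(2·30) ≡ 14/19. 19⁻¹ ≡ 13 (mod 41) since 19·13 = 247 ≡ 1, so λ ≡ 14·13 ≡ 18.
  x = λ² - 37 - 37 = 324 - 74 ≡ 4; y = λ·(37 - 4) - 30 ≡ 31. → (4, 31)
3P: (4, 31) + (37, 30). λ = (30 - 31)/(37 - 4) ≡ 40/33 mod 41. 33⁻¹ ≡ 5 (mod 41), so λ ≡ 36.
  x = λ² - 4 - 37 = 1296 - 41 ≡ 25; y = λ·(4 - 25) - 31 ≡ 33. → (25, 33)

(25, 33)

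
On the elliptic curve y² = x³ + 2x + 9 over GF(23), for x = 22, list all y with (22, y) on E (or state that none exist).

11, 12

x³ + 2x + 9 = 10701 ≡ 6 (mod 23).
Square roots of 6 mod 23: 11 and 12 (since 11² = 121 ≡ 6).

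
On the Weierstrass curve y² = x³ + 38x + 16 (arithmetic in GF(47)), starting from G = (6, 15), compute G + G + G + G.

Double-and-add on 4 = (100)₂. Start with G = (6, 15) for the leading 1-bit.
double: tangent at (6, 15): λ = (3·6² + 38)/(2·15) ≡ 5/30. 30⁻¹ ≡ 11 (mod 47), so λ ≡ 5·11 ≡ 8.
  x = λ² - 6 - 6 = 64 - 12 ≡ 5; y = λ·(6 - 5) - 15 ≡ 40. → (5, 40)
double: tangent at (5, 40): λ = (3·5² + 38)/(2·40) ≡ 19/33. 33⁻¹ ≡ 10 (mod 47) since 33·10 = 330 ≡ 1, so λ ≡ 19·10 ≡ 2.
  x = λ² - 5 - 5 = 4 - 10 ≡ 41; y = λ·(5 - 41) - 40 ≡ 29. → (41, 29)

(41, 29)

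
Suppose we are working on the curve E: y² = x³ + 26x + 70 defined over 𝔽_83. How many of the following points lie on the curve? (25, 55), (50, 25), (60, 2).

(25, 55): 55² ≡ 37, rhs ≡ 77 → off.
(50, 25): 25² ≡ 44, rhs ≡ 44 → on.
(60, 2): 2² ≡ 4, rhs ≡ 4 → on.

2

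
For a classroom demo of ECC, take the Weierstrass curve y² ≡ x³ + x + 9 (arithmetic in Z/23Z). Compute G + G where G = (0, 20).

(16, 21)

tangent at (0, 20): λ = (3·0² + 1)/(2·20) ≡ 1/17. 17⁻¹ ≡ 19 (mod 23), so λ ≡ 1·19 ≡ 19.
  x = λ² - 0 - 0 = 361 - 0 ≡ 16; y = λ·(0 - 16) - 20 ≡ 21. → (16, 21)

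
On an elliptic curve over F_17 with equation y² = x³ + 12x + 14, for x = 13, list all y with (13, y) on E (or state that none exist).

x³ + 12x + 14 = 2367 ≡ 4 (mod 17).
Square roots of 4 mod 17: 2 and 15 (since 2² = 4 ≡ 4).

2, 15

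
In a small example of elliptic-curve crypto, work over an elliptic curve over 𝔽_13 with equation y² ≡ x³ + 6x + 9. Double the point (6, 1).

(0, 3)

tangent at (6, 1): λ = (3·6² + 6)/(2·1) ≡ 10/2. 2⁻¹ ≡ 7 (mod 13), so λ ≡ 10·7 ≡ 5.
  x = λ² - 6 - 6 = 25 - 12 ≡ 0; y = λ·(6 - 0) - 1 ≡ 3. → (0, 3)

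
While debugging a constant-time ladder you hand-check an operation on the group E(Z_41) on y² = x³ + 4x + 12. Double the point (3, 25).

(17, 27)

tangent at (3, 25): λ = (3·3² + 4)/(2·25) ≡ 31/9. 9⁻¹ ≡ 32 (mod 41), so λ ≡ 31·32 ≡ 8.
  x = λ² - 3 - 3 = 64 - 6 ≡ 17; y = λ·(3 - 17) - 25 ≡ 27. → (17, 27)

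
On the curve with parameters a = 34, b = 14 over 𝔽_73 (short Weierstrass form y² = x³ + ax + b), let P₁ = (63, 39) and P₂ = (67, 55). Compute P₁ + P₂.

(32, 12)

(63, 39) + (67, 55). λ = (55 - 39)/(67 - 63) ≡ 16/4 mod 73. 4⁻¹ ≡ 55 (mod 73), so λ ≡ 4.
  x = λ² - 63 - 67 = 16 - 130 ≡ 32; y = λ·(63 - 32) - 39 ≡ 12. → (32, 12)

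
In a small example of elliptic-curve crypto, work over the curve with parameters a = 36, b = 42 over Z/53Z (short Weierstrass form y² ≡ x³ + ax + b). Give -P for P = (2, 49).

(2, 4)

-(2, 49) = (2, -49 mod 53) = (2, 4).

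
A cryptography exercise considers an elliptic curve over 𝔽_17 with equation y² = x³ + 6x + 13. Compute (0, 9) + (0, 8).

O

The two points share x = 0 and their y-coordinates satisfy 9 + 8 ≡ 0 (mod 17), so they are inverses. Their sum is O.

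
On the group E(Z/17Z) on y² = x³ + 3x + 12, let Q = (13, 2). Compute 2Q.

(8, 15)

tangent at (13, 2): λ = (3·13² + 3)/(2·2) ≡ 0/4. 4⁻¹ ≡ 13 (mod 17) since 4·13 = 52 ≡ 1, so λ ≡ 0·13 ≡ 0.
  x = λ² - 13 - 13 = 0 - 26 ≡ 8; y = λ·(13 - 8) - 2 ≡ 15. → (8, 15)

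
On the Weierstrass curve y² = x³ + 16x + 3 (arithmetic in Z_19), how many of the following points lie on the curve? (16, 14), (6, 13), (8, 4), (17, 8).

(16, 14): 14² ≡ 6, rhs ≡ 4 → off.
(6, 13): 13² ≡ 17, rhs ≡ 11 → off.
(8, 4): 4² ≡ 16, rhs ≡ 16 → on.
(17, 8): 8² ≡ 7, rhs ≡ 1 → off.

1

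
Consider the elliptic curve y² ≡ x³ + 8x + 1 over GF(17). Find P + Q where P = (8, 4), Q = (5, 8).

(2, 5)

(8, 4) + (5, 8). λ = (8 - 4)/(5 - 8) ≡ 4/14 mod 17. 14⁻¹ ≡ 11 (mod 17) since 14·11 = 154 ≡ 1, so λ ≡ 10.
  x = λ² - 8 - 5 = 100 - 13 ≡ 2; y = λ·(8 - 2) - 4 ≡ 5. → (2, 5)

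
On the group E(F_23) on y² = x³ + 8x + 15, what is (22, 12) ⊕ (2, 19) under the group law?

(7, 0)

(22, 12) + (2, 19). λ = (19 - 12)/(2 - 22) ≡ 7/3 mod 23. 3⁻¹ ≡ 8 (mod 23), so λ ≡ 10.
  x = λ² - 22 - 2 = 100 - 24 ≡ 7; y = λ·(22 - 7) - 12 ≡ 0. → (7, 0)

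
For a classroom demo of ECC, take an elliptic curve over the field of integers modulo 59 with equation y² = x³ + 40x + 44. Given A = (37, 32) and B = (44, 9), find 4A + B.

First 4A:
Repeated addition: build up to 4A.
2A: tangent at (37, 32): λ = (3·37² + 40)/(2·32) ≡ 17/5. 5⁻¹ ≡ 12 (mod 59), so λ ≡ 17·12 ≡ 27.
  x = λ² - 37 - 37 = 729 - 74 ≡ 6; y = λ·(37 - 6) - 32 ≡ 38. → (6, 38)
3A: (6, 38) + (37, 32). λ = (32 - 38)/(37 - 6) ≡ 53/31 mod 59. 31⁻¹ ≡ 40 (mod 59) since 31·40 = 1240 ≡ 1, so λ ≡ 55.
  x = λ² - 6 - 37 = 3025 - 43 ≡ 32; y = λ·(6 - 32) - 38 ≡ 7. → (32, 7)
4A: (32, 7) + (37, 32). λ = (32 - 7)/(37 - 32) ≡ 25/5 mod 59. 5⁻¹ ≡ 12 (mod 59) since 5·12 = 60 ≡ 1, so λ ≡ 5.
  x = λ² - 32 - 37 = 25 - 69 ≡ 15; y = λ·(32 - 15) - 7 ≡ 19. → (15, 19)
4A = (15, 19).
Finally 4A + B:
(15, 19) + (44, 9). λ = (9 - 19)/(44 - 15) ≡ 49/29 mod 59. 29⁻¹ ≡ 57 (mod 59), so λ ≡ 20.
  x = λ² - 15 - 44 = 400 - 59 ≡ 46; y = λ·(15 - 46) - 19 ≡ 10. → (46, 10)

(46, 10)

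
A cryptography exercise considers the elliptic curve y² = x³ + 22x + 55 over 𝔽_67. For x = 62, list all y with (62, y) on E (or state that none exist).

x³ + 22x + 55 = 239747 ≡ 21 (mod 67).
Square roots of 21 mod 67: 17 and 50 (since 17² = 289 ≡ 21).

17, 50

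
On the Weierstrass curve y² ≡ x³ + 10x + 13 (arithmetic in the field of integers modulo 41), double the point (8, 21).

(34, 16)

tangent at (8, 21): λ = (3·8² + 10)/(2·21) ≡ 38/1. 1⁻¹ ≡ 1 (mod 41) since 1·1 = 1 ≡ 1, so λ ≡ 38·1 ≡ 38.
  x = λ² - 8 - 8 = 1444 - 16 ≡ 34; y = λ·(8 - 34) - 21 ≡ 16. → (34, 16)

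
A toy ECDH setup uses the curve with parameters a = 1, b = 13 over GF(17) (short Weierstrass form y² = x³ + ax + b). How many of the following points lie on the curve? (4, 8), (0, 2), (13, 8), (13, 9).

(4, 8): 8² ≡ 13, rhs ≡ 13 → on.
(0, 2): 2² ≡ 4, rhs ≡ 13 → off.
(13, 8): 8² ≡ 13, rhs ≡ 13 → on.
(13, 9): 9² ≡ 13, rhs ≡ 13 → on.

3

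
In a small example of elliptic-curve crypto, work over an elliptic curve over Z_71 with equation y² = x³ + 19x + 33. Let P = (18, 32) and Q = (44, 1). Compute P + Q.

(58, 43)

(18, 32) + (44, 1). λ = (1 - 32)/(44 - 18) ≡ 40/26 mod 71. 26⁻¹ ≡ 41 (mod 71), so λ ≡ 7.
  x = λ² - 18 - 44 = 49 - 62 ≡ 58; y = λ·(18 - 58) - 32 ≡ 43. → (58, 43)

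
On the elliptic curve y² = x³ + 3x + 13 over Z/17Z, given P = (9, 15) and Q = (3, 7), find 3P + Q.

First 3P:
Repeated addition: build up to 3P.
2P: tangent at (9, 15): λ = (3·9² + 3)/(2·15) ≡ 8/13. 13⁻¹ ≡ 4 (mod 17) since 13·4 = 52 ≡ 1, so λ ≡ 8·4 ≡ 15.
  x = λ² - 9 - 9 = 225 - 18 ≡ 3; y = λ·(9 - 3) - 15 ≡ 7. → (3, 7)
3P: (3, 7) + (9, 15). λ = (15 - 7)/(9 - 3) ≡ 8/6 mod 17. 6⁻¹ ≡ 3 (mod 17), so λ ≡ 7.
  x = λ² - 3 - 9 = 49 - 12 ≡ 3; y = λ·(3 - 3) - 7 ≡ 10. → (3, 10)
3P = (3, 10).
Finally 3P + Q:
(3, 10) + (3, 7): same x and y₁ ≡ -y₂, so the sum is 𝒪.

O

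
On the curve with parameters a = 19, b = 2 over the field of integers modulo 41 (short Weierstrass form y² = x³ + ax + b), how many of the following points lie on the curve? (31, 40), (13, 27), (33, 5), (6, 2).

2

(31, 40): 40² ≡ 1, rhs ≡ 1 → on.
(13, 27): 27² ≡ 32, rhs ≡ 27 → off.
(33, 5): 5² ≡ 25, rhs ≡ 35 → off.
(6, 2): 2² ≡ 4, rhs ≡ 4 → on.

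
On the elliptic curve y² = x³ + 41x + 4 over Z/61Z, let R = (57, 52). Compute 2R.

tangent at (57, 52): λ = (3·57² + 41)/(2·52) ≡ 28/43. 43⁻¹ ≡ 44 (mod 61), so λ ≡ 28·44 ≡ 12.
  x = λ² - 57 - 57 = 144 - 114 ≡ 30; y = λ·(57 - 30) - 52 ≡ 28. → (30, 28)

(30, 28)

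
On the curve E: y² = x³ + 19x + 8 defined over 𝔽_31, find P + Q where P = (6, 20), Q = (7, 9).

(6, 20) + (7, 9). λ = (9 - 20)/(7 - 6) ≡ 20/1 mod 31. 1⁻¹ ≡ 1 (mod 31) since 1·1 = 1 ≡ 1, so λ ≡ 20.
  x = λ² - 6 - 7 = 400 - 13 ≡ 15; y = λ·(6 - 15) - 20 ≡ 17. → (15, 17)

(15, 17)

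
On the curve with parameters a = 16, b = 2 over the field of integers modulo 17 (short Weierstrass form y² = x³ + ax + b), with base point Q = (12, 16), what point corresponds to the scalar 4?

(12, 1)

Double-and-add on 4 = (100)₂. Start with Q = (12, 16) for the leading 1-bit.
double: tangent at (12, 16): λ = (3·12² + 16)/(2·16) ≡ 6/15. 15⁻¹ ≡ 8 (mod 17), so λ ≡ 6·8 ≡ 14.
  x = λ² - 12 - 12 = 196 - 24 ≡ 2; y = λ·(12 - 2) - 16 ≡ 5. → (2, 5)
double: tangent at (2, 5): λ = (3·2² + 16)/(2·5) ≡ 11/10. 10⁻¹ ≡ 12 (mod 17), so λ ≡ 11·12 ≡ 13.
  x = λ² - 2 - 2 = 169 - 4 ≡ 12; y = λ·(2 - 12) - 5 ≡ 1. → (12, 1)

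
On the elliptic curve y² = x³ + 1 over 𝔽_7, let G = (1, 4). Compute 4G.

(0, 1)

Double-and-add on 4 = (100)₂. Start with G = (1, 4) for the leading 1-bit.
double: tangent at (1, 4): λ = (3·1² + 0)/(2·4) ≡ 3/1. 1⁻¹ ≡ 1 (mod 7) since 1·1 = 1 ≡ 1, so λ ≡ 3·1 ≡ 3.
  x = λ² - 1 - 1 = 9 - 2 ≡ 0; y = λ·(1 - 0) - 4 ≡ 6. → (0, 6)
double: tangent at (0, 6): λ = (3·0² + 0)/(2·6) ≡ 0/5. 5⁻¹ ≡ 3 (mod 7), so λ ≡ 0·3 ≡ 0.
  x = λ² - 0 - 0 = 0 - 0 ≡ 0; y = λ·(0 - 0) - 6 ≡ 1. → (0, 1)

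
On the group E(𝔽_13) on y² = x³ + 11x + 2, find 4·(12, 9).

(8, 2)

Write Q = (12, 9).
Double-and-add on 4 = (100)₂. Start with Q = (12, 9) for the leading 1-bit.
double: tangent at (12, 9): λ = (3·12² + 11)/(2·9) ≡ 1/5. 5⁻¹ ≡ 8 (mod 13) since 5·8 = 40 ≡ 1, so λ ≡ 1·8 ≡ 8.
  x = λ² - 12 - 12 = 64 - 24 ≡ 1; y = λ·(12 - 1) - 9 ≡ 1. → (1, 1)
double: tangent at (1, 1): λ = (3·1² + 11)/(2·1) ≡ 1/2. 2⁻¹ ≡ 7 (mod 13) since 2·7 = 14 ≡ 1, so λ ≡ 1·7 ≡ 7.
  x = λ² - 1 - 1 = 49 - 2 ≡ 8; y = λ·(1 - 8) - 1 ≡ 2. → (8, 2)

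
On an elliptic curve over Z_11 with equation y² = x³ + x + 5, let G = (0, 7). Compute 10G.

(0, 4)

Repeated addition: build up to 10G.
2G: tangent at (0, 7): λ = (3·0² + 1)/(2·7) ≡ 1/3. 3⁻¹ ≡ 4 (mod 11), so λ ≡ 1·4 ≡ 4.
  x = λ² - 0 - 0 = 16 - 0 ≡ 5; y = λ·(0 - 5) - 7 ≡ 6. → (5, 6)
3G: (5, 6) + (0, 7). λ = (7 - 6)/(0 - 5) ≡ 1/6 mod 11. 6⁻¹ ≡ 2 (mod 11), so λ ≡ 2.
  x = λ² - 5 - 0 = 4 - 5 ≡ 10; y = λ·(5 - 10) - 6 ≡ 6. → (10, 6)
4G: (10, 6) + (0, 7). λ = (7 - 6)/(0 - 10) ≡ 1/1 mod 11. 1⁻¹ ≡ 1 (mod 11) since 1·1 = 1 ≡ 1, so λ ≡ 1.
  x = λ² - 10 - 0 = 1 - 10 ≡ 2; y = λ·(10 - 2) - 6 ≡ 2. → (2, 2)
5G: (2, 2) + (0, 7). λ = (7 - 2)/(0 - 2) ≡ 5/9 mod 11. 9⁻¹ ≡ 5 (mod 11), so λ ≡ 3.
  x = λ² - 2 - 0 = 9 - 2 ≡ 7; y = λ·(2 - 7) - 2 ≡ 5. → (7, 5)
6G: (7, 5) + (0, 7). λ = (7 - 5)/(0 - 7) ≡ 2/4 mod 11. 4⁻¹ ≡ 3 (mod 11) since 4·3 = 12 ≡ 1, so λ ≡ 6.
  x = λ² - 7 - 0 = 36 - 7 ≡ 7; y = λ·(7 - 7) - 5 ≡ 6. → (7, 6)
7G: (7, 6) + (0, 7). λ = (7 - 6)/(0 - 7) ≡ 1/4 mod 11. 4⁻¹ ≡ 3 (mod 11), so λ ≡ 3.
  x = λ² - 7 - 0 = 9 - 7 ≡ 2; y = λ·(7 - 2) - 6 ≡ 9. → (2, 9)
8G: (2, 9) + (0, 7). λ = (7 - 9)/(0 - 2) ≡ 9/9 mod 11. 9⁻¹ ≡ 5 (mod 11), so λ ≡ 1.
  x = λ² - 2 - 0 = 1 - 2 ≡ 10; y = λ·(2 - 10) - 9 ≡ 5. → (10, 5)
9G: (10, 5) + (0, 7). λ = (7 - 5)/(0 - 10) ≡ 2/1 mod 11. 1⁻¹ ≡ 1 (mod 11), so λ ≡ 2.
  x = λ² - 10 - 0 = 4 - 10 ≡ 5; y = λ·(10 - 5) - 5 ≡ 5. → (5, 5)
10G: (5, 5) + (0, 7). λ = (7 - 5)/(0 - 5) ≡ 2/6 mod 11. 6⁻¹ ≡ 2 (mod 11) since 6·2 = 12 ≡ 1, so λ ≡ 4.
  x = λ² - 5 - 0 = 16 - 5 ≡ 0; y = λ·(5 - 0) - 5 ≡ 4. → (0, 4)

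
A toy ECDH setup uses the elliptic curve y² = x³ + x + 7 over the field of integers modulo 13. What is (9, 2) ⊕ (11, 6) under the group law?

(9, 2) + (11, 6). λ = (6 - 2)/(11 - 9) ≡ 4/2 mod 13. 2⁻¹ ≡ 7 (mod 13), so λ ≡ 2.
  x = λ² - 9 - 11 = 4 - 20 ≡ 10; y = λ·(9 - 10) - 2 ≡ 9. → (10, 9)

(10, 9)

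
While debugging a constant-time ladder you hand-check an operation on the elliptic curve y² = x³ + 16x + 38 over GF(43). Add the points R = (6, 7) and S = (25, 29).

(0, 9)

(6, 7) + (25, 29). λ = (29 - 7)/(25 - 6) ≡ 22/19 mod 43. 19⁻¹ ≡ 34 (mod 43), so λ ≡ 17.
  x = λ² - 6 - 25 = 289 - 31 ≡ 0; y = λ·(6 - 0) - 7 ≡ 9. → (0, 9)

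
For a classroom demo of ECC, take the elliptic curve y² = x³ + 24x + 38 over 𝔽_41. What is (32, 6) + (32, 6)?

tangent at (32, 6): λ = (3·32² + 24)/(2·6) ≡ 21/12. 12⁻¹ ≡ 24 (mod 41), so λ ≡ 21·24 ≡ 12.
  x = λ² - 32 - 32 = 144 - 64 ≡ 39; y = λ·(32 - 39) - 6 ≡ 33. → (39, 33)

(39, 33)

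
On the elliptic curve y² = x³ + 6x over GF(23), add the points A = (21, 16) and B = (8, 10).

(10, 5)

(21, 16) + (8, 10). λ = (10 - 16)/(8 - 21) ≡ 17/10 mod 23. 10⁻¹ ≡ 7 (mod 23) since 10·7 = 70 ≡ 1, so λ ≡ 4.
  x = λ² - 21 - 8 = 16 - 29 ≡ 10; y = λ·(21 - 10) - 16 ≡ 5. → (10, 5)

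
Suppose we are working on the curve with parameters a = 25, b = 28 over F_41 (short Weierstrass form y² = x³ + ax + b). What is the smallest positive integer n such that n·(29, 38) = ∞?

11

2P: tangent at (29, 38): λ = (3·29² + 25)/(2·38) ≡ 6/35. 35⁻¹ ≡ 34 (mod 41), so λ ≡ 6·34 ≡ 40.
  x = λ² - 29 - 29 = 1600 - 58 ≡ 25; y = λ·(29 - 25) - 38 ≡ 40. → (25, 40)
3P: (25, 40) + (29, 38). λ = (38 - 40)/(29 - 25) ≡ 39/4 mod 41. 4⁻¹ ≡ 31 (mod 41) since 4·31 = 124 ≡ 1, so λ ≡ 20.
  x = λ² - 25 - 29 = 400 - 54 ≡ 18; y = λ·(25 - 18) - 40 ≡ 18. → (18, 18)
4P: (18, 18) + (29, 38). λ = (38 - 18)/(29 - 18) ≡ 20/11 mod 41. 11⁻¹ ≡ 15 (mod 41), so λ ≡ 13.
  x = λ² - 18 - 29 = 169 - 47 ≡ 40; y = λ·(18 - 40) - 18 ≡ 24. → (40, 24)
5P: (40, 24) + (29, 38). λ = (38 - 24)/(29 - 40) ≡ 14/30 mod 41. 30⁻¹ ≡ 26 (mod 41) since 30·26 = 780 ≡ 1, so λ ≡ 36.
  x = λ² - 40 - 29 = 1296 - 69 ≡ 38; y = λ·(40 - 38) - 24 ≡ 7. → (38, 7)
6P: (38, 7) + (29, 38). λ = (38 - 7)/(29 - 38) ≡ 31/32 mod 41. 32⁻¹ ≡ 9 (mod 41), so λ ≡ 33.
  x = λ² - 38 - 29 = 1089 - 67 ≡ 38; y = λ·(38 - 38) - 7 ≡ 34. → (38, 34)
7P: (38, 34) + (29, 38). λ = (38 - 34)/(29 - 38) ≡ 4/32 mod 41. 32⁻¹ ≡ 9 (mod 41), so λ ≡ 36.
  x = λ² - 38 - 29 = 1296 - 67 ≡ 40; y = λ·(38 - 40) - 34 ≡ 17. → (40, 17)
8P: (40, 17) + (29, 38). λ = (38 - 17)/(29 - 40) ≡ 21/30 mod 41. 30⁻¹ ≡ 26 (mod 41), so λ ≡ 13.
  x = λ² - 40 - 29 = 169 - 69 ≡ 18; y = λ·(40 - 18) - 17 ≡ 23. → (18, 23)
9P: (18, 23) + (29, 38). λ = (38 - 23)/(29 - 18) ≡ 15/11 mod 41. 11⁻¹ ≡ 15 (mod 41) since 11·15 = 165 ≡ 1, so λ ≡ 20.
  x = λ² - 18 - 29 = 400 - 47 ≡ 25; y = λ·(18 - 25) - 23 ≡ 1. → (25, 1)
10P: (25, 1) + (29, 38). λ = (38 - 1)/(29 - 25) ≡ 37/4 mod 41. 4⁻¹ ≡ 31 (mod 41), so λ ≡ 40.
  x = λ² - 25 - 29 = 1600 - 54 ≡ 29; y = λ·(25 - 29) - 1 ≡ 3. → (29, 3)
11P: (29, 3) + (29, 38): same x and y₁ ≡ -y₂, so the sum is ∞.
11P = ∞, so the order is 11.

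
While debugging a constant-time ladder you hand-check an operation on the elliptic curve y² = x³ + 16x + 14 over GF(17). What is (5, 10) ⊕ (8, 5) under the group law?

(3, 15)

(5, 10) + (8, 5). λ = (5 - 10)/(8 - 5) ≡ 12/3 mod 17. 3⁻¹ ≡ 6 (mod 17), so λ ≡ 4.
  x = λ² - 5 - 8 = 16 - 13 ≡ 3; y = λ·(5 - 3) - 10 ≡ 15. → (3, 15)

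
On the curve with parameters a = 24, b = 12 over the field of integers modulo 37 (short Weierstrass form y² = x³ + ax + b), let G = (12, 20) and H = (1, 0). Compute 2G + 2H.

First 2G:
Repeated addition: build up to 2G.
2G: tangent at (12, 20): λ = (3·12² + 24)/(2·20) ≡ 12/3. 3⁻¹ ≡ 25 (mod 37), so λ ≡ 12·25 ≡ 4.
  x = λ² - 12 - 12 = 16 - 24 ≡ 29; y = λ·(12 - 29) - 20 ≡ 23. → (29, 23)
2G = (29, 23).
Next 2H:
Repeated addition: build up to 2H.
2H: (1, 0) + (1, 0): same x and y₁ ≡ -y₂, so the sum is O.
2H = O.
Finally 2G + 2H:
(29, 23) + O = (29, 23) (identity).

(29, 23)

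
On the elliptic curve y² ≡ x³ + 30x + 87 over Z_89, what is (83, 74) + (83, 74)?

tangent at (83, 74): λ = (3·83² + 30)/(2·74) ≡ 49/59. 59⁻¹ ≡ 86 (mod 89) since 59·86 = 5074 ≡ 1, so λ ≡ 49·86 ≡ 31.
  x = λ² - 83 - 83 = 961 - 166 ≡ 83; y = λ·(83 - 83) - 74 ≡ 15. → (83, 15)

(83, 15)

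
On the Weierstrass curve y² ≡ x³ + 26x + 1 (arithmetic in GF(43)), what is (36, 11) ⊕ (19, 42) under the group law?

(19, 1)

(36, 11) + (19, 42). λ = (42 - 11)/(19 - 36) ≡ 31/26 mod 43. 26⁻¹ ≡ 5 (mod 43), so λ ≡ 26.
  x = λ² - 36 - 19 = 676 - 55 ≡ 19; y = λ·(36 - 19) - 11 ≡ 1. → (19, 1)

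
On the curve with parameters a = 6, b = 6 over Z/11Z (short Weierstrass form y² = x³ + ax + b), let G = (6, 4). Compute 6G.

Double-and-add on 6 = (110)₂. Start with G = (6, 4) for the leading 1-bit.
double: tangent at (6, 4): λ = (3·6² + 6)/(2·4) ≡ 4/8. 8⁻¹ ≡ 7 (mod 11) since 8·7 = 56 ≡ 1, so λ ≡ 4·7 ≡ 6.
  x = λ² - 6 - 6 = 36 - 12 ≡ 2; y = λ·(6 - 2) - 4 ≡ 9. → (2, 9)
add G: (2, 9) + (6, 4). λ = (4 - 9)/(6 - 2) ≡ 6/4 mod 11. 4⁻¹ ≡ 3 (mod 11) since 4·3 = 12 ≡ 1, so λ ≡ 7.
  x = λ² - 2 - 6 = 49 - 8 ≡ 8; y = λ·(2 - 8) - 9 ≡ 4. → (8, 4)
double: tangent at (8, 4): λ = (3·8² + 6)/(2·4) ≡ 0/8. 8⁻¹ ≡ 7 (mod 11) since 8·7 = 56 ≡ 1, so λ ≡ 0·7 ≡ 0.
  x = λ² - 8 - 8 = 0 - 16 ≡ 6; y = λ·(8 - 6) - 4 ≡ 7. → (6, 7)

(6, 7)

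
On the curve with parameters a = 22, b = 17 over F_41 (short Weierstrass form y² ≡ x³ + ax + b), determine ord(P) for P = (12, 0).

2

2P: (12, 0) + (12, 0): same x and y₁ ≡ -y₂, so the sum is the point at infinity.
2P = the point at infinity, so the order is 2.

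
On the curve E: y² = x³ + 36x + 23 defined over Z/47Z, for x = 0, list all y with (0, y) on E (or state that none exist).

x³ + 36x + 23 = 23 ≡ 23 (mod 47).
23 is a non-residue mod 47; no y exists.

none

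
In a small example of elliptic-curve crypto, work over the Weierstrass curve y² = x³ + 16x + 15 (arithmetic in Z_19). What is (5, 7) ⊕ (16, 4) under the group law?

(2, 6)

(5, 7) + (16, 4). λ = (4 - 7)/(16 - 5) ≡ 16/11 mod 19. 11⁻¹ ≡ 7 (mod 19), so λ ≡ 17.
  x = λ² - 5 - 16 = 289 - 21 ≡ 2; y = λ·(5 - 2) - 7 ≡ 6. → (2, 6)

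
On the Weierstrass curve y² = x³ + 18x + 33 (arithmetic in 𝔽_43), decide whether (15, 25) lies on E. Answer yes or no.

yes

y² = 25² ≡ 23; x³ + 18x + 33 = 3678 ≡ 23 (mod 43). 23 = 23.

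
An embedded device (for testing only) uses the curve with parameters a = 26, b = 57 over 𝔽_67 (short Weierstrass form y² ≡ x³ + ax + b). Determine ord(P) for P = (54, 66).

7

2P: tangent at (54, 66): λ = (3·54² + 26)/(2·66) ≡ 64/65. 65⁻¹ ≡ 33 (mod 67), so λ ≡ 64·33 ≡ 35.
  x = λ² - 54 - 54 = 1225 - 108 ≡ 45; y = λ·(54 - 45) - 66 ≡ 48. → (45, 48)
3P: (45, 48) + (54, 66). λ = (66 - 48)/(54 - 45) ≡ 18/9 mod 67. 9⁻¹ ≡ 15 (mod 67) since 9·15 = 135 ≡ 1, so λ ≡ 2.
  x = λ² - 45 - 54 = 4 - 99 ≡ 39; y = λ·(45 - 39) - 48 ≡ 31. → (39, 31)
4P: (39, 31) + (54, 66). λ = (66 - 31)/(54 - 39) ≡ 35/15 mod 67. 15⁻¹ ≡ 9 (mod 67) since 15·9 = 135 ≡ 1, so λ ≡ 47.
  x = λ² - 39 - 54 = 2209 - 93 ≡ 39; y = λ·(39 - 39) - 31 ≡ 36. → (39, 36)
5P: (39, 36) + (54, 66). λ = (66 - 36)/(54 - 39) ≡ 30/15 mod 67. 15⁻¹ ≡ 9 (mod 67), so λ ≡ 2.
  x = λ² - 39 - 54 = 4 - 93 ≡ 45; y = λ·(39 - 45) - 36 ≡ 19. → (45, 19)
6P: (45, 19) + (54, 66). λ = (66 - 19)/(54 - 45) ≡ 47/9 mod 67. 9⁻¹ ≡ 15 (mod 67), so λ ≡ 35.
  x = λ² - 45 - 54 = 1225 - 99 ≡ 54; y = λ·(45 - 54) - 19 ≡ 1. → (54, 1)
7P: (54, 1) + (54, 66): same x and y₁ ≡ -y₂, so the sum is 𝒪.
7P = 𝒪, so the order is 7.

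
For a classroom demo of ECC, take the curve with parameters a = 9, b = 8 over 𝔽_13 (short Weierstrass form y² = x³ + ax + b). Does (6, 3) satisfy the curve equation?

y² = 3² ≡ 9; x³ + 9x + 8 = 278 ≡ 5 (mod 13). 9 ≠ 5.

no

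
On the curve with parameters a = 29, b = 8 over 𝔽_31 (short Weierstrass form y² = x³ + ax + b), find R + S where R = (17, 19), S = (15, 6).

(17, 19) + (15, 6). λ = (6 - 19)/(15 - 17) ≡ 18/29 mod 31. 29⁻¹ ≡ 15 (mod 31), so λ ≡ 22.
  x = λ² - 17 - 15 = 484 - 32 ≡ 18; y = λ·(17 - 18) - 19 ≡ 21. → (18, 21)

(18, 21)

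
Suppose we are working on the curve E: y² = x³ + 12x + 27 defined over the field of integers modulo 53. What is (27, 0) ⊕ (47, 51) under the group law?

(27, 0) + (47, 51). λ = (51 - 0)/(47 - 27) ≡ 51/20 mod 53. 20⁻¹ ≡ 8 (mod 53), so λ ≡ 37.
  x = λ² - 27 - 47 = 1369 - 74 ≡ 23; y = λ·(27 - 23) - 0 ≡ 42. → (23, 42)

(23, 42)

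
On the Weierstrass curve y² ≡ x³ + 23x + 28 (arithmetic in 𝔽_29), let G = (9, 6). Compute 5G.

(0, 12)

Repeated addition: build up to 5G.
2G: tangent at (9, 6): λ = (3·9² + 23)/(2·6) ≡ 5/12. 12⁻¹ ≡ 17 (mod 29), so λ ≡ 5·17 ≡ 27.
  x = λ² - 9 - 9 = 729 - 18 ≡ 15; y = λ·(9 - 15) - 6 ≡ 6. → (15, 6)
3G: (15, 6) + (9, 6). λ = (6 - 6)/(9 - 15) ≡ 0/23 mod 29. 23⁻¹ ≡ 24 (mod 29) since 23·24 = 552 ≡ 1, so λ ≡ 0.
  x = λ² - 15 - 9 = 0 - 24 ≡ 5; y = λ·(15 - 5) - 6 ≡ 23. → (5, 23)
4G: (5, 23) + (9, 6). λ = (6 - 23)/(9 - 5) ≡ 12/4 mod 29. 4⁻¹ ≡ 22 (mod 29) since 4·22 = 88 ≡ 1, so λ ≡ 3.
  x = λ² - 5 - 9 = 9 - 14 ≡ 24; y = λ·(5 - 24) - 23 ≡ 7. → (24, 7)
5G: (24, 7) + (9, 6). λ = (6 - 7)/(9 - 24) ≡ 28/14 mod 29. 14⁻¹ ≡ 27 (mod 29) since 14·27 = 378 ≡ 1, so λ ≡ 2.
  x = λ² - 24 - 9 = 4 - 33 ≡ 0; y = λ·(24 - 0) - 7 ≡ 12. → (0, 12)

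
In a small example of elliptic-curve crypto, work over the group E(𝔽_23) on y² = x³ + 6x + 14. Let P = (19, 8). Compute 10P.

(11, 13)

Double-and-add on 10 = (1010)₂. Start with P = (19, 8) for the leading 1-bit.
double: tangent at (19, 8): λ = (3·19² + 6)/(2·8) ≡ 8/16. 16⁻¹ ≡ 13 (mod 23), so λ ≡ 8·13 ≡ 12.
  x = λ² - 19 - 19 = 144 - 38 ≡ 14; y = λ·(19 - 14) - 8 ≡ 6. → (14, 6)
double: tangent at (14, 6): λ = (3·14² + 6)/(2·6) ≡ 19/12. 12⁻¹ ≡ 2 (mod 23), so λ ≡ 19·2 ≡ 15.
  x = λ² - 14 - 14 = 225 - 28 ≡ 13; y = λ·(14 - 13) - 6 ≡ 9. → (13, 9)
add P: (13, 9) + (19, 8). λ = (8 - 9)/(19 - 13) ≡ 22/6 mod 23. 6⁻¹ ≡ 4 (mod 23), so λ ≡ 19.
  x = λ² - 13 - 19 = 361 - 32 ≡ 7; y = λ·(13 - 7) - 9 ≡ 13. → (7, 13)
double: tangent at (7, 13): λ = (3·7² + 6)/(2·13) ≡ 15/3. 3⁻¹ ≡ 8 (mod 23) since 3·8 = 24 ≡ 1, so λ ≡ 15·8 ≡ 5.
  x = λ² - 7 - 7 = 25 - 14 ≡ 11; y = λ·(7 - 11) - 13 ≡ 13. → (11, 13)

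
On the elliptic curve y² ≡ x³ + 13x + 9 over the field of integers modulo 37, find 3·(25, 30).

Write G = (25, 30).
Repeated addition: build up to 3G.
2G: tangent at (25, 30): λ = (3·25² + 13)/(2·30) ≡ 1/23. 23⁻¹ ≡ 29 (mod 37), so λ ≡ 1·29 ≡ 29.
  x = λ² - 25 - 25 = 841 - 50 ≡ 14; y = λ·(25 - 14) - 30 ≡ 30. → (14, 30)
3G: (14, 30) + (25, 30). λ = (30 - 30)/(25 - 14) ≡ 0/11 mod 37. 11⁻¹ ≡ 27 (mod 37), so λ ≡ 0.
  x = λ² - 14 - 25 = 0 - 39 ≡ 35; y = λ·(14 - 35) - 30 ≡ 7. → (35, 7)

(35, 7)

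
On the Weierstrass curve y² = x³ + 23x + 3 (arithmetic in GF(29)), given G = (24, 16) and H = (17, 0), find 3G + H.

First 3G:
Repeated addition: build up to 3G.
2G: tangent at (24, 16): λ = (3·24² + 23)/(2·16) ≡ 11/3. 3⁻¹ ≡ 10 (mod 29), so λ ≡ 11·10 ≡ 23.
  x = λ² - 24 - 24 = 529 - 48 ≡ 17; y = λ·(24 - 17) - 16 ≡ 0. → (17, 0)
3G: (17, 0) + (24, 16). λ = (16 - 0)/(24 - 17) ≡ 16/7 mod 29. 7⁻¹ ≡ 25 (mod 29), so λ ≡ 23.
  x = λ² - 17 - 24 = 529 - 41 ≡ 24; y = λ·(17 - 24) - 0 ≡ 13. → (24, 13)
3G = (24, 13).
Finally 3G + H:
(24, 13) + (17, 0). λ = (0 - 13)/(17 - 24) ≡ 16/22 mod 29. 22⁻¹ ≡ 4 (mod 29), so λ ≡ 6.
  x = λ² - 24 - 17 = 36 - 41 ≡ 24; y = λ·(24 - 24) - 13 ≡ 16. → (24, 16)

(24, 16)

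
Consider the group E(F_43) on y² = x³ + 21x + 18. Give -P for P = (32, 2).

-(32, 2) = (32, -2 mod 43) = (32, 41).

(32, 41)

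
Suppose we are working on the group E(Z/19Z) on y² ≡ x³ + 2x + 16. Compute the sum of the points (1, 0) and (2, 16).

(1, 0) + (2, 16). λ = (16 - 0)/(2 - 1) ≡ 16/1 mod 19. 1⁻¹ ≡ 1 (mod 19), so λ ≡ 16.
  x = λ² - 1 - 2 = 256 - 3 ≡ 6; y = λ·(1 - 6) - 0 ≡ 15. → (6, 15)

(6, 15)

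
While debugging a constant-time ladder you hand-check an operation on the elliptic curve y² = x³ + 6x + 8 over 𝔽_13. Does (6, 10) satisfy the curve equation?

no

y² = 10² ≡ 9; x³ + 6x + 8 = 260 ≡ 0 (mod 13). 9 ≠ 0.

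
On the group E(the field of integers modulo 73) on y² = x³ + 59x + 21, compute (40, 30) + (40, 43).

The two points share x = 40 and their y-coordinates satisfy 30 + 43 ≡ 0 (mod 73), so they are inverses. Their sum is 𝒪.

O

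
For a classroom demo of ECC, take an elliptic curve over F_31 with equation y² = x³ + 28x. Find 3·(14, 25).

Write P = (14, 25).
Repeated addition: build up to 3P.
2P: tangent at (14, 25): λ = (3·14² + 28)/(2·25) ≡ 27/19. 19⁻¹ ≡ 18 (mod 31) since 19·18 = 342 ≡ 1, so λ ≡ 27·18 ≡ 21.
  x = λ² - 14 - 14 = 441 - 28 ≡ 10; y = λ·(14 - 10) - 25 ≡ 28. → (10, 28)
3P: (10, 28) + (14, 25). λ = (25 - 28)/(14 - 10) ≡ 28/4 mod 31. 4⁻¹ ≡ 8 (mod 31), so λ ≡ 7.
  x = λ² - 10 - 14 = 49 - 24 ≡ 25; y = λ·(10 - 25) - 28 ≡ 22. → (25, 22)

(25, 22)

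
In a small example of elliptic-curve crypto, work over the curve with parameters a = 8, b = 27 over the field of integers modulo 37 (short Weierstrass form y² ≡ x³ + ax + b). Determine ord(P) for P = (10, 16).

2P: tangent at (10, 16): λ = (3·10² + 8)/(2·16) ≡ 12/32. 32⁻¹ ≡ 22 (mod 37), so λ ≡ 12·22 ≡ 5.
  x = λ² - 10 - 10 = 25 - 20 ≡ 5; y = λ·(10 - 5) - 16 ≡ 9. → (5, 9)
3P: (5, 9) + (10, 16). λ = (16 - 9)/(10 - 5) ≡ 7/5 mod 37. 5⁻¹ ≡ 15 (mod 37), so λ ≡ 31.
  x = λ² - 5 - 10 = 961 - 15 ≡ 21; y = λ·(5 - 21) - 9 ≡ 13. → (21, 13)
4P: (21, 13) + (10, 16). λ = (16 - 13)/(10 - 21) ≡ 3/26 mod 37. 26⁻¹ ≡ 10 (mod 37), so λ ≡ 30.
  x = λ² - 21 - 10 = 900 - 31 ≡ 18; y = λ·(21 - 18) - 13 ≡ 3. → (18, 3)
5P: (18, 3) + (10, 16). λ = (16 - 3)/(10 - 18) ≡ 13/29 mod 37. 29⁻¹ ≡ 23 (mod 37), so λ ≡ 3.
  x = λ² - 18 - 10 = 9 - 28 ≡ 18; y = λ·(18 - 18) - 3 ≡ 34. → (18, 34)
6P: (18, 34) + (10, 16). λ = (16 - 34)/(10 - 18) ≡ 19/29 mod 37. 29⁻¹ ≡ 23 (mod 37), so λ ≡ 30.
  x = λ² - 18 - 10 = 900 - 28 ≡ 21; y = λ·(18 - 21) - 34 ≡ 24. → (21, 24)
7P: (21, 24) + (10, 16). λ = (16 - 24)/(10 - 21) ≡ 29/26 mod 37. 26⁻¹ ≡ 10 (mod 37) since 26·10 = 260 ≡ 1, so λ ≡ 31.
  x = λ² - 21 - 10 = 961 - 31 ≡ 5; y = λ·(21 - 5) - 24 ≡ 28. → (5, 28)
8P: (5, 28) + (10, 16). λ = (16 - 28)/(10 - 5) ≡ 25/5 mod 37. 5⁻¹ ≡ 15 (mod 37), so λ ≡ 5.
  x = λ² - 5 - 10 = 25 - 15 ≡ 10; y = λ·(5 - 10) - 28 ≡ 21. → (10, 21)
9P: (10, 21) + (10, 16): same x and y₁ ≡ -y₂, so the sum is O.
9P = O, so the order is 9.

9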